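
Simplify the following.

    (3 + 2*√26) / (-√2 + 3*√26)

(3*√2 + 4*√13 + 9*√26 + 156)/232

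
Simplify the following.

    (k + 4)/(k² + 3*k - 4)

Factor: k² + 3*k - 4 = (k + 4)·(k - 1)
Cancel the common factor (k + 4).

1/(k - 1)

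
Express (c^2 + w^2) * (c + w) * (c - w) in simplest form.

c^4 - w^4

Telescope via difference of squares: (c+w)(c-w) = c^2 - w^2, then repeat with the next factor.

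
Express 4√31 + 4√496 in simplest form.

4√31 = 4*√31; 4√496 = 16*√31
Combine: (4 + 16)·√31 = 20*√31

20*√31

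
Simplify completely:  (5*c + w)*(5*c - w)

Difference of squares with P = 5*c, Q = w.

25*c**2 - w**2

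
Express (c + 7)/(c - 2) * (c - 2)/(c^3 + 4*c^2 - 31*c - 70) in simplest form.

1/(c^2 - 3*c - 10)

Factor: c^3 + 4*c^2 - 31*c - 70 = (c + 7)*(c + 2)*(c - 5)
Cancel the common factors (c - 2), (c + 7).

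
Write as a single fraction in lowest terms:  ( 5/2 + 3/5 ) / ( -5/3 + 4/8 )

-93/35

Numerator: 5/2 + 3/5 = 31/10
Denominator: -5/3 + 4/8 = -7/6
Divide: (31/10) · (-6/7) = -93/35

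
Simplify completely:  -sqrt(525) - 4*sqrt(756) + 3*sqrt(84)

sqrt(525) = 5*sqrt(21); 4*sqrt(756) = 24*sqrt(21); 3*sqrt(84) = 6*sqrt(21)
Combine: (-5 - 24 + 6)·sqrt(21) = -23*sqrt(21)

-23*sqrt(21)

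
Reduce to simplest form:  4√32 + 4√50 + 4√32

4√32 = 16*√2; 4√50 = 20*√2; 4√32 = 16*√2
Combine: (16 + 20 + 16)·√2 = 52*√2

52*√2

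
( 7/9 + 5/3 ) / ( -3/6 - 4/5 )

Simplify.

-220/117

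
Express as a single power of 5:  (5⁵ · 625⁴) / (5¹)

5^20

5⁵ = 5^5; 625⁴ = 5^16; 5¹ = 5^1
Combine exponents: 5^20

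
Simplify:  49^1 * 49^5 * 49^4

49^1 = 7^2; 49^5 = 7^10; 49^4 = 7^8
Combine exponents: 7^20

7^20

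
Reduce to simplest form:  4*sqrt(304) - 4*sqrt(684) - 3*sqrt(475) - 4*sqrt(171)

4*sqrt(304) = 16*sqrt(19); 4*sqrt(684) = 24*sqrt(19); 3*sqrt(475) = 15*sqrt(19); 4*sqrt(171) = 12*sqrt(19)
Combine: (16 - 24 - 15 - 12)·sqrt(19) = -35*sqrt(19)

-35*sqrt(19)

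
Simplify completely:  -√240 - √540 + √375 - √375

-10*√15

√240 = 4*√15; √540 = 6*√15; √375 = 5*√15; √375 = 5*√15
Combine: (-4 - 6 + 5 - 5)·√15 = -10*√15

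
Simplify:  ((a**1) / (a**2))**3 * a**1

a**(-2)

Inside the bracket: (a**-1)
Raise to the power 3: (a**-3)
Multiply by a**1: add exponents.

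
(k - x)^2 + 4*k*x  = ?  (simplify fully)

Expand the square and combine the 4*k*x term.

(k + x)^2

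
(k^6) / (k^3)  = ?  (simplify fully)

k^3

Quotient: k^3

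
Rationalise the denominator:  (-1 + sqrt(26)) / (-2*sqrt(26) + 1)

(-51 + sqrt(26))/103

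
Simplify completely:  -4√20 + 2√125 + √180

4√20 = 8*√5; 2√125 = 10*√5; √180 = 6*√5
Combine: (-8 + 10 + 6)·√5 = 8*√5

8*√5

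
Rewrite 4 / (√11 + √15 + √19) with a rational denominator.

Group as (√15 + √19) + √11; multiply by (√15 + √19) - √11, then rationalise the remaining surd.

(-8*√3135 + 28*√19 + 60*√15 + 92*√11)/611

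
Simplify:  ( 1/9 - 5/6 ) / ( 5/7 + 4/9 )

-91/146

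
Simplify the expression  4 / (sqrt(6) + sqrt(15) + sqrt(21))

(-sqrt(210) + 2*sqrt(15) + 5*sqrt(6))/15

Group as (sqrt(6) + sqrt(21)) + sqrt(15); multiply by (sqrt(6) + sqrt(21)) - sqrt(15), then rationalise the remaining surd.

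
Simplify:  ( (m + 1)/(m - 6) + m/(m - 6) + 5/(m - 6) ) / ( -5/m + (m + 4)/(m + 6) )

Numerator: (m + 1)/(m - 6) + m/(m - 6) + 5/(m - 6) = (2*m + 6)/(m - 6)
Denominator: -5/m + (m + 4)/(m + 6) = (m^2 - m - 30)/(m^2 + 6*m)
Divide: ((2*m + 6)/(m - 6)) · ((m^2 + 6*m)/(m^2 - m - 30)) = (2*m^3 + 18*m^2 + 36*m)/(m^3 - 7*m^2 - 24*m + 180)

(2*m^3 + 18*m^2 + 36*m)/(m^3 - 7*m^2 - 24*m + 180)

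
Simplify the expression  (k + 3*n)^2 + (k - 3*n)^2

Write as f(k,(3*n)) + f(k,-(3*n)) and expand.

2*k^2 + 18*n^2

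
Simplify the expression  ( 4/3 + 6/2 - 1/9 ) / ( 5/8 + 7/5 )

Numerator: 4/3 + 6/2 - 1/9 = 38/9
Denominator: 5/8 + 7/5 = 81/40
Divide: (38/9) · (40/81) = 1520/729

1520/729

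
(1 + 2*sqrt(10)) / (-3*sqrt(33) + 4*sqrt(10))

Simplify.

Multiply numerator and denominator by 4*sqrt(10) + 3*sqrt(33).
Denominator becomes -137; numerator becomes 4*sqrt(10) + 3*sqrt(33) + 80 + 6*sqrt(330).

(-6*sqrt(330) - 80 - 3*sqrt(33) - 4*sqrt(10))/137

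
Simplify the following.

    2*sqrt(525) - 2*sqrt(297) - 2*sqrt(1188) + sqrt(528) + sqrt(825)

-9*sqrt(33) + 10*sqrt(21)

2*sqrt(525) = 10*sqrt(21); 2*sqrt(297) = 6*sqrt(33); 2*sqrt(1188) = 12*sqrt(33); sqrt(528) = 4*sqrt(33); sqrt(825) = 5*sqrt(33)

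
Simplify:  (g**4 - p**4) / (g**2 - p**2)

g**2 + p**2

g**4 - p**4 factors as -(-g + p)*(g + p)*(g**2 + p**2).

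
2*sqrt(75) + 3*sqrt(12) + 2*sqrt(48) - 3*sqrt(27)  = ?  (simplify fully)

2*sqrt(75) = 10*sqrt(3); 3*sqrt(12) = 6*sqrt(3); 2*sqrt(48) = 8*sqrt(3); 3*sqrt(27) = 9*sqrt(3)
Combine: (10 + 6 + 8 - 9)·sqrt(3) = 15*sqrt(3)

15*sqrt(3)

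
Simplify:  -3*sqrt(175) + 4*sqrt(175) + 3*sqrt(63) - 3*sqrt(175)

3*sqrt(175) = 15*sqrt(7); 4*sqrt(175) = 20*sqrt(7); 3*sqrt(63) = 9*sqrt(7); 3*sqrt(175) = 15*sqrt(7)
Combine: (-15 + 20 + 9 - 15)·sqrt(7) = -sqrt(7)

-sqrt(7)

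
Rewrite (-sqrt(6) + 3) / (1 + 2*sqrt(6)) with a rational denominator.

(-15 + 7*sqrt(6))/23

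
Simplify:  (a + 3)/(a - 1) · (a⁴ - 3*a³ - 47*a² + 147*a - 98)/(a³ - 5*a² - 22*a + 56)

(a² + 10*a + 21)/(a + 4)

Factor: a⁴ - 3*a³ - 47*a² + 147*a - 98 = (a - 7)·(a - 2)·(a - 1)·(a + 7);  a³ - 5*a² - 22*a + 56 = (a + 4)·(a - 2)·(a - 7)
Cancel the common factors (a - 7), (a - 2), (a - 1).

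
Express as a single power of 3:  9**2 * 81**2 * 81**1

3**16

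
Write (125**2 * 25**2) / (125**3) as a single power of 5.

5**1

125**2 = 5**6; 25**2 = 5**4; 125**3 = 5**9
Combine exponents: 5**1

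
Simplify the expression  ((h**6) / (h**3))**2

Inside the bracket: h**3
Raise to the power 2: h**6

h**6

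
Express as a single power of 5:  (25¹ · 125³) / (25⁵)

25¹ = 5^2; 125³ = 5^9; 25⁵ = 5^10
Combine exponents: 5^1

5^1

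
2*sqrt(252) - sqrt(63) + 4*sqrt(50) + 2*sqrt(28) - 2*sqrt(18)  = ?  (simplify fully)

14*sqrt(2) + 13*sqrt(7)

2*sqrt(252) = 12*sqrt(7); sqrt(63) = 3*sqrt(7); 4*sqrt(50) = 20*sqrt(2); 2*sqrt(28) = 4*sqrt(7); 2*sqrt(18) = 6*sqrt(2)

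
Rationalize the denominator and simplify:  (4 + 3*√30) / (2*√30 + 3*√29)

(-180 - 8*√30 + 12*√29 + 9*√870)/141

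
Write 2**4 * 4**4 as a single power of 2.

2**12

2**4 = 2**4; 4**4 = 2**8
Combine exponents: 2**12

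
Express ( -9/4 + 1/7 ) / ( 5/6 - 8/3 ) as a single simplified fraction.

177/154

Numerator: -9/4 + 1/7 = -59/28
Denominator: 5/6 - 8/3 = -11/6
Divide: (-59/28) · (-6/11) = 177/154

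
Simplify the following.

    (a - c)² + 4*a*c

(a + c)²

After expansion: a² + 2*a*c + c² — a perfect-square trinomial.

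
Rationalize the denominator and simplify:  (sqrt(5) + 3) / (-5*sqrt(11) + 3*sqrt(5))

Multiply numerator and denominator by 3*sqrt(5) + 5*sqrt(11).
Denominator becomes -230; numerator becomes 15 + 9*sqrt(5) + 5*sqrt(55) + 15*sqrt(11).

(-15*sqrt(11) - 5*sqrt(55) - 9*sqrt(5) - 15)/230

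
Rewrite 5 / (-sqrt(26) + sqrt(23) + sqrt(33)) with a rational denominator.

(-75*sqrt(26) + 40*sqrt(33) + 90*sqrt(23) + 5*sqrt(19734))/1068

Group as (sqrt(23) + sqrt(33)) - sqrt(26); multiply by (sqrt(23) + sqrt(33)) + sqrt(26), then rationalise the remaining surd.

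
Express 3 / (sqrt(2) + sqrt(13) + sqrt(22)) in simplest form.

(-12*sqrt(143) - 21*sqrt(22) + 33*sqrt(13) + 99*sqrt(2))/55

Group as (sqrt(13) + sqrt(22)) + sqrt(2); multiply by (sqrt(13) + sqrt(22)) - sqrt(2), then rationalise the remaining surd.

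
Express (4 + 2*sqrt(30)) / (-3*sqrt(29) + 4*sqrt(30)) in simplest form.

(12*sqrt(29) + 16*sqrt(30) + 6*sqrt(870) + 240)/219

Multiply numerator and denominator by 3*sqrt(29) + 4*sqrt(30).
Denominator becomes 219; numerator becomes 12*sqrt(29) + 16*sqrt(30) + 6*sqrt(870) + 240.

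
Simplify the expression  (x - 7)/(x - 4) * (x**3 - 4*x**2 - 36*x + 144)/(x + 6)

Factor: x**3 - 4*x**2 - 36*x + 144 = (x - 4)*(x - 6)*(x + 6)
Cancel the common factors (x - 4), (x + 6).

x**2 - 13*x + 42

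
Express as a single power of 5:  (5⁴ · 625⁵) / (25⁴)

5^16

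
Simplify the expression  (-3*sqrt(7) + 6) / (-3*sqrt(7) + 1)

(-15*sqrt(7) + 57)/62

Multiply numerator and denominator by 1 + 3*sqrt(7).
Denominator becomes -62; numerator becomes -57 + 15*sqrt(7).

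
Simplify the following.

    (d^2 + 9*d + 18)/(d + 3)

d + 6

Factor: d^2 + 9*d + 18 = (d + 6)*(d + 3)
Cancel the common factor (d + 3).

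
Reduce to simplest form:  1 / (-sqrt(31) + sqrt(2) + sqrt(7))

Group as (sqrt(2) + sqrt(7)) - sqrt(31); multiply by (sqrt(2) + sqrt(7)) + sqrt(31), then rationalise the remaining surd.

(-11*sqrt(31) - 13*sqrt(7) - 18*sqrt(2) - sqrt(434))/214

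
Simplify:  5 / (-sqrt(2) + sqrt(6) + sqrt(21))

Group as (sqrt(6) + sqrt(21)) - sqrt(2); multiply by (sqrt(6) + sqrt(21)) + sqrt(2), then rationalise the remaining surd.

(-85*sqrt(6) - 60*sqrt(7) + 125*sqrt(2) + 65*sqrt(21))/121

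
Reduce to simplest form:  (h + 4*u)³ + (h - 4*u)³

Binomially expand both and collect terms in h, (4*u).

2*h*(h² + 48*u²)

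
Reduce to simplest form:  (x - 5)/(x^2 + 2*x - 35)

Factor: x^2 + 2*x - 35 = (x - 5)*(x + 7)
Cancel the common factor (x - 5).

1/(x + 7)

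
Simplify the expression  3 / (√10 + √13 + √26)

(-156*√5 - 9*√26 + 69*√13 + 87*√10)/511

Group as (√13 + √26) + √10; multiply by (√13 + √26) - √10, then rationalise the remaining surd.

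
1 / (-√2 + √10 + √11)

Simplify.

Group as (√10 + √11) - √2; multiply by (√10 + √11) + √2, then rationalise the remaining surd.

(-19*√2 + √11 + 3*√10 + 4*√55)/79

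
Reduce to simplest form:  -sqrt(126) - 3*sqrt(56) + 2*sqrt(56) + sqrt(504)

sqrt(126) = 3*sqrt(14); 3*sqrt(56) = 6*sqrt(14); 2*sqrt(56) = 4*sqrt(14); sqrt(504) = 6*sqrt(14)
Combine: (-3 - 6 + 4 + 6)·sqrt(14) = sqrt(14)

sqrt(14)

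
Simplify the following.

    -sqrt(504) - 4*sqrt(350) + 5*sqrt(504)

sqrt(504) = 6*sqrt(14); 4*sqrt(350) = 20*sqrt(14); 5*sqrt(504) = 30*sqrt(14)
Combine: (-6 - 20 + 30)·sqrt(14) = 4*sqrt(14)

4*sqrt(14)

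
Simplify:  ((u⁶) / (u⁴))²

u⁴

Inside the bracket: u²
Raise to the power 2: u⁴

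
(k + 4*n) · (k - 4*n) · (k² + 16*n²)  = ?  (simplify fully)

k⁴ - 256*n⁴

(k+(4*n))(k-(4*n)) = k² - 16*n²; continue pairing.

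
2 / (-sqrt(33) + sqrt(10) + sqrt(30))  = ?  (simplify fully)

Group as (sqrt(10) + sqrt(30)) - sqrt(33); multiply by (sqrt(10) + sqrt(30)) + sqrt(33), then rationalise the remaining surd.

(-14*sqrt(33) + 26*sqrt(30) + 106*sqrt(10) + 120*sqrt(11))/1151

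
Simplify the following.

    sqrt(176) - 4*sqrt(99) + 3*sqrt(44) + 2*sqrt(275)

8*sqrt(11)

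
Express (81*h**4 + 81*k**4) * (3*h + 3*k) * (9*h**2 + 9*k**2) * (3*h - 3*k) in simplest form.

6561*h**8 - 6561*k**8

((3*h)+(3*k))((3*h)-(3*k)) = 9*h**2 - 9*k**2; continue pairing.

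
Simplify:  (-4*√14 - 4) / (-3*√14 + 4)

(14*√14 + 92)/55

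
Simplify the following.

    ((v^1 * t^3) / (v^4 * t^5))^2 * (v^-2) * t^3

Inside the bracket: (v^-3) * (t^-2)
Raise to the power 2: (v^-6) * (t^-4)
Multiply by (v^-2) * t^3: add exponents.

1/(t*v^8)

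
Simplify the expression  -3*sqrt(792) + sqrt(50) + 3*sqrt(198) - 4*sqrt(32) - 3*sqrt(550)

3*sqrt(792) = 18*sqrt(22); sqrt(50) = 5*sqrt(2); 3*sqrt(198) = 9*sqrt(22); 4*sqrt(32) = 16*sqrt(2); 3*sqrt(550) = 15*sqrt(22)

-24*sqrt(22) - 11*sqrt(2)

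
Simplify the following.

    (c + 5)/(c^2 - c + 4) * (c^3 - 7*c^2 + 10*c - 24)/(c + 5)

c - 6

Factor: c^3 - 7*c^2 + 10*c - 24 = (c - 6)*(c^2 - c + 4)
Cancel the common factors (c^2 - c + 4), (c + 5).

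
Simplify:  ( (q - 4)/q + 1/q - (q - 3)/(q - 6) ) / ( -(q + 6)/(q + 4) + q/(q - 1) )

Numerator: (q - 4)/q + 1/q - (q - 3)/(q - 6) = (-6*q + 18)/(q^2 - 6*q)
Denominator: -(q + 6)/(q + 4) + q/(q - 1) = (-q + 6)/(q^2 + 3*q - 4)
Divide: ((-6*q + 18)/(q^2 - 6*q)) · ((q^2 + 3*q - 4)/(-q + 6)) = (6*q^3 - 78*q + 72)/(q^3 - 12*q^2 + 36*q)

(6*q^3 - 78*q + 72)/(q^3 - 12*q^2 + 36*q)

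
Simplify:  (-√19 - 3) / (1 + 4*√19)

(-73 - 11*√19)/303

Multiply numerator and denominator by -4*√19 + 1.
Denominator becomes -303; numerator becomes 11*√19 + 73.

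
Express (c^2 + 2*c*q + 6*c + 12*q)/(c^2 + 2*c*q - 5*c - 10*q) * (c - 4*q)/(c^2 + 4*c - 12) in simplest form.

Factor: c^2 + 2*c*q + 6*c + 12*q = (c + 2*q)*(c + 6);  c^2 + 2*c*q - 5*c - 10*q = (c + 2*q)*(c - 5);  c^2 + 4*c - 12 = (c + 6)*(c - 2)
Cancel the common factors (c + 6), (c + 2*q).

(c - 4*q)/(c^2 - 7*c + 10)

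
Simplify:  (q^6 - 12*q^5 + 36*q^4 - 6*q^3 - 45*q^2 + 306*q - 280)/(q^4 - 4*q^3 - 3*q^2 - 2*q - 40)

Factor: q^6 - 12*q^5 + 36*q^4 - 6*q^3 - 45*q^2 + 306*q - 280 = (q - 5)*(q - 1)*(q^2 - q + 4)*(q - 7)*(q + 2);  q^4 - 4*q^3 - 3*q^2 - 2*q - 40 = (q - 5)*(q + 2)*(q^2 - q + 4)
Cancel the common factors (q^2 - q + 4), (q - 5), (q + 2).

q^2 - 8*q + 7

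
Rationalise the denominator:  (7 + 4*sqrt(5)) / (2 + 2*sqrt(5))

(3*sqrt(5) + 13)/8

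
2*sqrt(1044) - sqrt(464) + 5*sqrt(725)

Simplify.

33*sqrt(29)

2*sqrt(1044) = 12*sqrt(29); sqrt(464) = 4*sqrt(29); 5*sqrt(725) = 25*sqrt(29)
Combine: (12 - 4 + 25)·sqrt(29) = 33*sqrt(29)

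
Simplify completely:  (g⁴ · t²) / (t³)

Quotient: g⁴ · (t^-1)

g⁴/t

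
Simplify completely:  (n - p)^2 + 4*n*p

Expand the square and combine the 4*n*p term.

(n + p)^2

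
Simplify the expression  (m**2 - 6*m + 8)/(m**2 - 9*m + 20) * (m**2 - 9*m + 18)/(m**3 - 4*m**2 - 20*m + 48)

(m - 3)/(m**2 - m - 20)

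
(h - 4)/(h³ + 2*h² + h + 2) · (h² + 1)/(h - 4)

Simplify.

Factor: h³ + 2*h² + h + 2 = (h + 2)·(h² + 1)
Cancel the common factors (h² + 1), (h - 4).

1/(h + 2)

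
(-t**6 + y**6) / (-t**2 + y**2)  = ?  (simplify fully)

t**4 + t**2*y**2 + y**4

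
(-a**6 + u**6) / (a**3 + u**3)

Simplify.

Difference of sixth powers: factor out (a**3 + u**3).

-a**3 + u**3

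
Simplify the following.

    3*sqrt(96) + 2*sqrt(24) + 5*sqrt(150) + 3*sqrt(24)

47*sqrt(6)

3*sqrt(96) = 12*sqrt(6); 2*sqrt(24) = 4*sqrt(6); 5*sqrt(150) = 25*sqrt(6); 3*sqrt(24) = 6*sqrt(6)
Combine: (12 + 4 + 25 + 6)·sqrt(6) = 47*sqrt(6)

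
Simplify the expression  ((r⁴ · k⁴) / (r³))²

k⁸*r²

Inside the bracket: r¹ · k⁴
Raise to the power 2: r² · k⁸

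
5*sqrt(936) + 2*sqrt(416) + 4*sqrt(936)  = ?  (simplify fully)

5*sqrt(936) = 30*sqrt(26); 2*sqrt(416) = 8*sqrt(26); 4*sqrt(936) = 24*sqrt(26)
Combine: (30 + 8 + 24)·sqrt(26) = 62*sqrt(26)

62*sqrt(26)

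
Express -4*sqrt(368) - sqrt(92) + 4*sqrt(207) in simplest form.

4*sqrt(368) = 16*sqrt(23); sqrt(92) = 2*sqrt(23); 4*sqrt(207) = 12*sqrt(23)
Combine: (-16 - 2 + 12)·sqrt(23) = -6*sqrt(23)

-6*sqrt(23)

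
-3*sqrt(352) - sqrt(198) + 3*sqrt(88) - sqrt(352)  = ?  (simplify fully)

-13*sqrt(22)

3*sqrt(352) = 12*sqrt(22); sqrt(198) = 3*sqrt(22); 3*sqrt(88) = 6*sqrt(22); sqrt(352) = 4*sqrt(22)
Combine: (-12 - 3 + 6 - 4)·sqrt(22) = -13*sqrt(22)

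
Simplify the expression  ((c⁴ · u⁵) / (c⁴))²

u^10

Inside the bracket: u⁵
Raise to the power 2: u^10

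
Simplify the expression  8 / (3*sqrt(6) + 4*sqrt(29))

(-12*sqrt(6) + 16*sqrt(29))/205

Multiply numerator and denominator by -4*sqrt(29) + 3*sqrt(6).
Denominator becomes -410; numerator becomes -32*sqrt(29) + 24*sqrt(6).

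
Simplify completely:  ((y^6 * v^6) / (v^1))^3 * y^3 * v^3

v^18*y^21

Inside the bracket: y^6 * v^5
Raise to the power 3: y^18 * v^15
Multiply by y^3 * v^3: add exponents.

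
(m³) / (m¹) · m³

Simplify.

m⁵

Quotient: m²
Multiply by m³: add exponents.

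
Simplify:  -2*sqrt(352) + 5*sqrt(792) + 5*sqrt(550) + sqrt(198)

2*sqrt(352) = 8*sqrt(22); 5*sqrt(792) = 30*sqrt(22); 5*sqrt(550) = 25*sqrt(22); sqrt(198) = 3*sqrt(22)
Combine: (-8 + 30 + 25 + 3)·sqrt(22) = 50*sqrt(22)

50*sqrt(22)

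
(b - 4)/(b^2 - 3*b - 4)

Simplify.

1/(b + 1)

Factor: b^2 - 3*b - 4 = (b - 4)*(b + 1)
Cancel the common factor (b - 4).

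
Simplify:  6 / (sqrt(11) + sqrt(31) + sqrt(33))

Group as (sqrt(31) + sqrt(33)) + sqrt(11); multiply by (sqrt(31) + sqrt(33)) - sqrt(11), then rationalise the remaining surd.

(-132*sqrt(93) + 54*sqrt(33) + 78*sqrt(31) + 318*sqrt(11))/1283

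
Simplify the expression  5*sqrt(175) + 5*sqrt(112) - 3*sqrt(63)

36*sqrt(7)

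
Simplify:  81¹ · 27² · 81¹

81¹ = 3^4; 27² = 3^6; 81¹ = 3^4
Combine exponents: 3^14

3^14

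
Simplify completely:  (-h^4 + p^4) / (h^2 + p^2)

-h^2 + p^2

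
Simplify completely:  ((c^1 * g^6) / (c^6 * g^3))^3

g^9/c^15

Inside the bracket: (c^-5) * g^3
Raise to the power 3: (c^-15) * g^9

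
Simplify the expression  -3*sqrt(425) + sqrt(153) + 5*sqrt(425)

3*sqrt(425) = 15*sqrt(17); sqrt(153) = 3*sqrt(17); 5*sqrt(425) = 25*sqrt(17)
Combine: (-15 + 3 + 25)·sqrt(17) = 13*sqrt(17)

13*sqrt(17)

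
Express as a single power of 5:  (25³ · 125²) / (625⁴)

5^(-4)

25³ = 5^6; 125² = 5^6; 625⁴ = 5^16
Combine exponents: 5^(-4)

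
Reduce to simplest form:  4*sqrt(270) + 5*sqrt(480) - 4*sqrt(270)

20*sqrt(30)

4*sqrt(270) = 12*sqrt(30); 5*sqrt(480) = 20*sqrt(30); 4*sqrt(270) = 12*sqrt(30)
Combine: (12 + 20 - 12)·sqrt(30) = 20*sqrt(30)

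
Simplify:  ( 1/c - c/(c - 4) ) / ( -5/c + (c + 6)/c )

Numerator: 1/c - c/(c - 4) = (-c² + c - 4)/(c² - 4*c)
Denominator: -5/c + (c + 6)/c = (c + 1)/c
Divide: ((-c² + c - 4)/(c² - 4*c)) · (c/(c + 1)) = (-c² + c - 4)/(c² - 3*c - 4)

(-c² + c - 4)/(c² - 3*c - 4)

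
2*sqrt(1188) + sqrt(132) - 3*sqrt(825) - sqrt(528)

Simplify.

2*sqrt(1188) = 12*sqrt(33); sqrt(132) = 2*sqrt(33); 3*sqrt(825) = 15*sqrt(33); sqrt(528) = 4*sqrt(33)
Combine: (12 + 2 - 15 - 4)·sqrt(33) = -5*sqrt(33)

-5*sqrt(33)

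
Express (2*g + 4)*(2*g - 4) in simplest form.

4*g^2 - 16

(2*g)^2 - (4)^2 = 4*g^2 - 16.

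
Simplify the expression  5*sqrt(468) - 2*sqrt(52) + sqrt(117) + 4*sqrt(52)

37*sqrt(13)

5*sqrt(468) = 30*sqrt(13); 2*sqrt(52) = 4*sqrt(13); sqrt(117) = 3*sqrt(13); 4*sqrt(52) = 8*sqrt(13)
Combine: (30 - 4 + 3 + 8)·sqrt(13) = 37*sqrt(13)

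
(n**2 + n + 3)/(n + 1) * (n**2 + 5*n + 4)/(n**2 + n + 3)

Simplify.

n + 4

Factor: n**2 + 5*n + 4 = (n + 4)*(n + 1)
Cancel the common factors (n**2 + n + 3), (n + 1).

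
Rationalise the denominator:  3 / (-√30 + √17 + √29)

Group as (√17 + √29) - √30; multiply by (√17 + √29) + √30, then rationalise the remaining surd.

(-8*√30 + 9*√29 + 21*√17 + √14790)/286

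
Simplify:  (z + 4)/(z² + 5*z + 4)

1/(z + 1)

Factor: z² + 5*z + 4 = (z + 4)·(z + 1)
Cancel the common factor (z + 4).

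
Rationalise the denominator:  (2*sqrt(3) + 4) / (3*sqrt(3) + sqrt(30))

(-12*sqrt(3) - 18 + 6*sqrt(10) + 4*sqrt(30))/3

Multiply numerator and denominator by -sqrt(30) + 3*sqrt(3).
Denominator becomes -3; numerator becomes -4*sqrt(30) - 6*sqrt(10) + 18 + 12*sqrt(3).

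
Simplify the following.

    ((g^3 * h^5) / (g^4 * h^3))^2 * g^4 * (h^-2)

Inside the bracket: (g^-1) * h^2
Raise to the power 2: (g^-2) * h^4
Multiply by g^4 * (h^-2): add exponents.

g^2*h^2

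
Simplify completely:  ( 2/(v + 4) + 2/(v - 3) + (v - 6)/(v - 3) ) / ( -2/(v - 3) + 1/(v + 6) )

(-v^3 - 8*v^2 + 10*v + 132)/(v^2 + 19*v + 60)

Numerator: 2/(v + 4) + 2/(v - 3) + (v - 6)/(v - 3) = (v^2 + 2*v - 22)/(v^2 + v - 12)
Denominator: -2/(v - 3) + 1/(v + 6) = (-v - 15)/(v^2 + 3*v - 18)
Divide: ((v^2 + 2*v - 22)/(v^2 + v - 12)) · ((v^2 + 3*v - 18)/(-v - 15)) = (-v^3 - 8*v^2 + 10*v + 132)/(v^2 + 19*v + 60)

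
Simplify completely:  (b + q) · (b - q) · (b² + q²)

b⁴ - q⁴

(b+q)(b-q) = b² - q²; continue pairing.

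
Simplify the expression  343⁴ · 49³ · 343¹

7^21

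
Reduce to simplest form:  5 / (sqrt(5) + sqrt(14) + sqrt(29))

(-sqrt(2030) - 5*sqrt(29) + 10*sqrt(14) + 19*sqrt(5))/18

Group as (sqrt(14) + sqrt(29)) + sqrt(5); multiply by (sqrt(14) + sqrt(29)) - sqrt(5), then rationalise the remaining surd.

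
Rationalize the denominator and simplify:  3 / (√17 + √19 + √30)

Group as (√19 + √30) + √17; multiply by (√19 + √30) - √17, then rationalise the remaining surd.

(-3*√9690 + 9*√30 + 42*√19 + 48*√17)/628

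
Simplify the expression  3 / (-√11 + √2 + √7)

(3*√11 + 9*√7 + 24*√2 + 3*√154)/26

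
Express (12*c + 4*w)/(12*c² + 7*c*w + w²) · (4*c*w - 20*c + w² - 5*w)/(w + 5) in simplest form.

(4*w - 20)/(w + 5)

Factor: 12*c + 4*w = 4·(3*c + w);  12*c² + 7*c*w + w² = (4*c + w)·(3*c + w);  4*c*w - 20*c + w² - 5*w = (w - 5)·(4*c + w)
Cancel the common factors (4*c + w), (3*c + w).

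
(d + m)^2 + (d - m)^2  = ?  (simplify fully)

2*d^2 + 2*m^2

Binomially expand both and collect terms in d, m.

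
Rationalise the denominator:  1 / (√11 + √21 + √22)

(-11*√42 + 5*√22 + 6*√21 + 16*√11)/412

Group as (√21 + √22) + √11; multiply by (√21 + √22) - √11, then rationalise the remaining surd.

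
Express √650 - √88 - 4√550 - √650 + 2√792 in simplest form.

√650 = 5*√26; √88 = 2*√22; 4√550 = 20*√22; √650 = 5*√26; 2√792 = 12*√22

-10*√22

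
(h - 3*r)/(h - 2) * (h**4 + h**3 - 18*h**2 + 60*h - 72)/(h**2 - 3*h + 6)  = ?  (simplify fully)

Factor: h**4 + h**3 - 18*h**2 + 60*h - 72 = (h - 2)*(h + 6)*(h**2 - 3*h + 6)
Cancel the common factors (h**2 - 3*h + 6), (h - 2).

h**2 - 3*h*r + 6*h - 18*r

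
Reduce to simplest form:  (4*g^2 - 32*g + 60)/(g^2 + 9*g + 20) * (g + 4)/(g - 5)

Factor: 4*g^2 - 32*g + 60 = 4*(g - 3)*(g - 5);  g^2 + 9*g + 20 = (g + 4)*(g + 5)
Cancel the common factors (g + 4), (g - 5).

(4*g - 12)/(g + 5)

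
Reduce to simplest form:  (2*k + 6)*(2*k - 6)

(2*k)^2 - (6)^2 = 4*k^2 - 36.

4*k^2 - 36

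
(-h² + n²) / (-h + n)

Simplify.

Factor n^2 - h^2 and cancel (-h + n).

h + n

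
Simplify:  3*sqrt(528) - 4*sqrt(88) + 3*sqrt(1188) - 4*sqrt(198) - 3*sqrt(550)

-35*sqrt(22) + 30*sqrt(33)

3*sqrt(528) = 12*sqrt(33); 4*sqrt(88) = 8*sqrt(22); 3*sqrt(1188) = 18*sqrt(33); 4*sqrt(198) = 12*sqrt(22); 3*sqrt(550) = 15*sqrt(22)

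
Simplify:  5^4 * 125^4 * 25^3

5^22

5^4 = 5^4; 125^4 = 5^12; 25^3 = 5^6
Combine exponents: 5^22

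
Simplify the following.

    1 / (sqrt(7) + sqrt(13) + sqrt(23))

(-2*sqrt(2093) - 3*sqrt(23) + 17*sqrt(13) + 29*sqrt(7))/355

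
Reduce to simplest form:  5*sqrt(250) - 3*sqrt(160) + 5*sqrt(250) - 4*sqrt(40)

30*sqrt(10)

5*sqrt(250) = 25*sqrt(10); 3*sqrt(160) = 12*sqrt(10); 5*sqrt(250) = 25*sqrt(10); 4*sqrt(40) = 8*sqrt(10)
Combine: (25 - 12 + 25 - 8)·sqrt(10) = 30*sqrt(10)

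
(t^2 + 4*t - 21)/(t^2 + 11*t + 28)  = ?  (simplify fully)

(t - 3)/(t + 4)

Factor: t^2 + 4*t - 21 = (t + 7)*(t - 3);  t^2 + 11*t + 28 = (t + 7)*(t + 4)
Cancel the common factor (t + 7).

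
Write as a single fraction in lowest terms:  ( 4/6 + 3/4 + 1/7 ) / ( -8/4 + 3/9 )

-131/140

Numerator: 4/6 + 3/4 + 1/7 = 131/84
Denominator: -8/4 + 3/9 = -5/3
Divide: (131/84) · (-3/5) = -131/140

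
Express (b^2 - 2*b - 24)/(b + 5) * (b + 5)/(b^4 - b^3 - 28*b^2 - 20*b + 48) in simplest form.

1/(b^2 + b - 2)

Factor: b^2 - 2*b - 24 = (b - 6)*(b + 4);  b^4 - b^3 - 28*b^2 - 20*b + 48 = (b - 6)*(b + 2)*(b + 4)*(b - 1)
Cancel the common factors (b + 5), (b + 4), (b - 6).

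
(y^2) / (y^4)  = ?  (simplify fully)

Quotient: (y^-2)

y^(-2)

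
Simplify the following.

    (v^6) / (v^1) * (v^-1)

v^4

Quotient: v^5
Multiply by (v^-1): add exponents.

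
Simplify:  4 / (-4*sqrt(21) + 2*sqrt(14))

Multiply numerator and denominator by 2*sqrt(14) + 4*sqrt(21).
Denominator becomes -280; numerator becomes 8*sqrt(14) + 16*sqrt(21).

(-2*sqrt(21) - sqrt(14))/35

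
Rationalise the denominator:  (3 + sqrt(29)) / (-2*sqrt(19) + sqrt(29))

Multiply numerator and denominator by sqrt(29) + 2*sqrt(19).
Denominator becomes -47; numerator becomes 3*sqrt(29) + 6*sqrt(19) + 29 + 2*sqrt(551).

(-2*sqrt(551) - 29 - 6*sqrt(19) - 3*sqrt(29))/47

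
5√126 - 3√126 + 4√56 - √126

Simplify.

11*√14

5√126 = 15*√14; 3√126 = 9*√14; 4√56 = 8*√14; √126 = 3*√14
Combine: (15 - 9 + 8 - 3)·√14 = 11*√14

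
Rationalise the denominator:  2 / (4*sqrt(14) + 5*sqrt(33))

(-8*sqrt(14) + 10*sqrt(33))/601

Multiply numerator and denominator by -4*sqrt(14) + 5*sqrt(33).
Denominator becomes 601; numerator becomes -8*sqrt(14) + 10*sqrt(33).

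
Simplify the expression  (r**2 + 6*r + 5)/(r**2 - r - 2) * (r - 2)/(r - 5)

Factor: r**2 + 6*r + 5 = (r + 5)*(r + 1);  r**2 - r - 2 = (r + 1)*(r - 2)
Cancel the common factors (r - 2), (r + 1).

(r + 5)/(r - 5)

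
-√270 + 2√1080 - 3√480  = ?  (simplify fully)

-3*√30

√270 = 3*√30; 2√1080 = 12*√30; 3√480 = 12*√30
Combine: (-3 + 12 - 12)·√30 = -3*√30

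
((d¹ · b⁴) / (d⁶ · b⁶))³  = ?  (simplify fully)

Inside the bracket: (d^-5) · (b^-2)
Raise to the power 3: (d^-15) · (b^-6)

1/(b⁶*d^15)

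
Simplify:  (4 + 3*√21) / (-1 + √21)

Multiply numerator and denominator by -√21 - 1.
Denominator becomes -20; numerator becomes -67 - 7*√21.

(7*√21 + 67)/20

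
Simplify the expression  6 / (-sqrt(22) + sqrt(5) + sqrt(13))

(6*sqrt(22) + 21*sqrt(13) + 45*sqrt(5) + 3*sqrt(1430))/61

Group as (sqrt(5) + sqrt(13)) - sqrt(22); multiply by (sqrt(5) + sqrt(13)) + sqrt(22), then rationalise the remaining surd.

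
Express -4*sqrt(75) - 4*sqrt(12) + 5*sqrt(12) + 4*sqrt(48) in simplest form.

-2*sqrt(3)

4*sqrt(75) = 20*sqrt(3); 4*sqrt(12) = 8*sqrt(3); 5*sqrt(12) = 10*sqrt(3); 4*sqrt(48) = 16*sqrt(3)
Combine: (-20 - 8 + 10 + 16)·sqrt(3) = -2*sqrt(3)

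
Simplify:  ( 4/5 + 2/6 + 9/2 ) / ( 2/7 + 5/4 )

Numerator: 4/5 + 2/6 + 9/2 = 169/30
Denominator: 2/7 + 5/4 = 43/28
Divide: (169/30) · (28/43) = 2366/645

2366/645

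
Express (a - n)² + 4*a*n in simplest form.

(a + n)²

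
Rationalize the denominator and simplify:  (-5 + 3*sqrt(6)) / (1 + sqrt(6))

Multiply numerator and denominator by -sqrt(6) + 1.
Denominator becomes -5; numerator becomes -23 + 8*sqrt(6).

(-8*sqrt(6) + 23)/5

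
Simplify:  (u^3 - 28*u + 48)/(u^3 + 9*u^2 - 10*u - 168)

Factor: u^3 - 28*u + 48 = (u - 2)*(u - 4)*(u + 6);  u^3 + 9*u^2 - 10*u - 168 = (u - 4)*(u + 7)*(u + 6)
Cancel the common factors (u - 4), (u + 6).

(u - 2)/(u + 7)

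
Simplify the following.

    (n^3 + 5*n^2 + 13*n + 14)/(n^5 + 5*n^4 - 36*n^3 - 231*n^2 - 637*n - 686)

1/(n^2 - 49)

Factor: n^3 + 5*n^2 + 13*n + 14 = (n + 2)*(n^2 + 3*n + 7);  n^5 + 5*n^4 - 36*n^3 - 231*n^2 - 637*n - 686 = (n^2 + 3*n + 7)*(n + 7)*(n - 7)*(n + 2)
Cancel the common factors (n^2 + 3*n + 7), (n + 2).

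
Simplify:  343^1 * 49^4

7^11

343^1 = 7^3; 49^4 = 7^8
Combine exponents: 7^11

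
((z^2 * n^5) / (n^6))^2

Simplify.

z^4/n^2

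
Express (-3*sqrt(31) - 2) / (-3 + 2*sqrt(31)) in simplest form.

(-192 - 13*sqrt(31))/115

Multiply numerator and denominator by -2*sqrt(31) - 3.
Denominator becomes -115; numerator becomes 13*sqrt(31) + 192.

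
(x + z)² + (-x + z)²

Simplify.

2*x² + 2*z²

Binomially expand both and collect terms in z, x.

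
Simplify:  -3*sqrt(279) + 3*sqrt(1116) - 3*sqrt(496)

-3*sqrt(31)

3*sqrt(279) = 9*sqrt(31); 3*sqrt(1116) = 18*sqrt(31); 3*sqrt(496) = 12*sqrt(31)
Combine: (-9 + 18 - 12)·sqrt(31) = -3*sqrt(31)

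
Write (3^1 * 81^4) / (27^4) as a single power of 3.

3^5

3^1 = 3^1; 81^4 = 3^16; 27^4 = 3^12
Combine exponents: 3^5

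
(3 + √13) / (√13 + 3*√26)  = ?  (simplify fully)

Multiply numerator and denominator by -3*√26 + √13.
Denominator becomes -221; numerator becomes -39*√2 - 9*√26 + 3*√13 + 13.

(-13 - 3*√13 + 9*√26 + 39*√2)/221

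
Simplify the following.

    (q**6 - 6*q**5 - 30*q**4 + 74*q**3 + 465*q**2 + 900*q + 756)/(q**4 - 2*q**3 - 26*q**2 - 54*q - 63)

Factor: q**6 - 6*q**5 - 30*q**4 + 74*q**3 + 465*q**2 + 900*q + 756 = (q + 2)*(q - 6)*(q**2 + 2*q + 3)*(q + 3)*(q - 7);  q**4 - 2*q**3 - 26*q**2 - 54*q - 63 = (q - 7)*(q + 3)*(q**2 + 2*q + 3)
Cancel the common factors (q**2 + 2*q + 3), (q - 7), (q + 3).

q**2 - 4*q - 12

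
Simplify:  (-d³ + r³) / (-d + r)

d² + d*r + r²

Apply the difference-of-cubes factorisation and cancel (-d + r).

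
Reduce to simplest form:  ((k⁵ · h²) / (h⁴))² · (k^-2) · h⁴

Inside the bracket: k⁵ · (h^-2)
Raise to the power 2: k^10 · (h^-4)
Multiply by (k^-2) · h⁴: add exponents.

k⁸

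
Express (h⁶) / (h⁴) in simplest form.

h²

Quotient: h²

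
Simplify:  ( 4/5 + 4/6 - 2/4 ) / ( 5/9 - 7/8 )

-348/115

Numerator: 4/5 + 4/6 - 2/4 = 29/30
Denominator: 5/9 - 7/8 = -23/72
Divide: (29/30) · (-72/23) = -348/115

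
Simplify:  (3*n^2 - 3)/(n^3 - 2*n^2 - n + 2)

3/(n - 2)

Factor: 3*n^2 - 3 = 3*(n - 1)*(n + 1);  n^3 - 2*n^2 - n + 2 = (n - 1)*(n - 2)*(n + 1)
Cancel the common factors (n + 1), (n - 1).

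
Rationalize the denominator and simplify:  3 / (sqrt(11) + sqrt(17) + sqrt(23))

(-2*sqrt(4301) + 5*sqrt(23) + 17*sqrt(17) + 29*sqrt(11))/241

Group as (sqrt(11) + sqrt(23)) + sqrt(17); multiply by (sqrt(11) + sqrt(23)) - sqrt(17), then rationalise the remaining surd.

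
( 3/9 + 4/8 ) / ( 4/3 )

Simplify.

5/8

Numerator: 3/9 + 4/8 = 5/6
Denominator: 4/3 = 4/3
Divide: (5/6) · (3/4) = 5/8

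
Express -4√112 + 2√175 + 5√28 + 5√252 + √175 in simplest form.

39*√7

4√112 = 16*√7; 2√175 = 10*√7; 5√28 = 10*√7; 5√252 = 30*√7; √175 = 5*√7
Combine: (-16 + 10 + 10 + 30 + 5)·√7 = 39*√7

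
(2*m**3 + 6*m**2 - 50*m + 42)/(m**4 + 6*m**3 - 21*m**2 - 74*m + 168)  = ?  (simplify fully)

Factor: 2*m**3 + 6*m**2 - 50*m + 42 = 2*(m + 7)*(m - 3)*(m - 1);  m**4 + 6*m**3 - 21*m**2 - 74*m + 168 = (m - 2)*(m - 3)*(m + 7)*(m + 4)
Cancel the common factors (m + 7), (m - 3).

(2*m - 2)/(m**2 + 2*m - 8)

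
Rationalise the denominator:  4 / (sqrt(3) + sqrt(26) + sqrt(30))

Group as (sqrt(3) + sqrt(26)) + sqrt(30); multiply by (sqrt(3) + sqrt(26)) - sqrt(30), then rationalise the remaining surd.

(-48*sqrt(65) - 4*sqrt(30) + 28*sqrt(26) + 212*sqrt(3))/311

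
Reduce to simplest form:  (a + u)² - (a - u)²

Write as f(a,u) - f(a,-u) and expand.

4*a*u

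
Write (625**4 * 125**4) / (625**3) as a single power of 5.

5**16

625**4 = 5**16; 125**4 = 5**12; 625**3 = 5**12
Combine exponents: 5**16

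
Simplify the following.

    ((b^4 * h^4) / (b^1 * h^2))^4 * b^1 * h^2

b^13*h^10

Inside the bracket: b^3 * h^2
Raise to the power 4: b^12 * h^8
Multiply by b^1 * h^2: add exponents.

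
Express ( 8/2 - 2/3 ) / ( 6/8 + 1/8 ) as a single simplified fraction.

80/21

Numerator: 8/2 - 2/3 = 10/3
Denominator: 6/8 + 1/8 = 7/8
Divide: (10/3) · (8/7) = 80/21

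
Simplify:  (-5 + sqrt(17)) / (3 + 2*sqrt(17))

Multiply numerator and denominator by -2*sqrt(17) + 3.
Denominator becomes -59; numerator becomes -49 + 13*sqrt(17).

(-13*sqrt(17) + 49)/59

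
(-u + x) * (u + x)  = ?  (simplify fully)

-u^2 + x^2

Telescope via difference of squares: (x+u)(x-u) = -u^2 + x^2.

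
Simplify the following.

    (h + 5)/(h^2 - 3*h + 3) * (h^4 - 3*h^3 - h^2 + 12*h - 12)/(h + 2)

Factor: h^4 - 3*h^3 - h^2 + 12*h - 12 = (h^2 - 3*h + 3)*(h - 2)*(h + 2)
Cancel the common factors (h^2 - 3*h + 3), (h + 2).

h^2 + 3*h - 10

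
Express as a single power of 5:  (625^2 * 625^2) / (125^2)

625^2 = 5^8; 625^2 = 5^8; 125^2 = 5^6
Combine exponents: 5^10

5^10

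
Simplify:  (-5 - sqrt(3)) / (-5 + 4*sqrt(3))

(-25*sqrt(3) - 37)/23

Multiply numerator and denominator by -4*sqrt(3) - 5.
Denominator becomes -23; numerator becomes 37 + 25*sqrt(3).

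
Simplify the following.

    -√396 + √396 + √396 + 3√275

√396 = 6*√11; √396 = 6*√11; √396 = 6*√11; 3√275 = 15*√11
Combine: (-6 + 6 + 6 + 15)·√11 = 21*√11

21*√11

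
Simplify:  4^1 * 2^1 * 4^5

2^13

4^1 = 2^2; 2^1 = 2^1; 4^5 = 2^10
Combine exponents: 2^13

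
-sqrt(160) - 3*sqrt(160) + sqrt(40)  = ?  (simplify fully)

-14*sqrt(10)

sqrt(160) = 4*sqrt(10); 3*sqrt(160) = 12*sqrt(10); sqrt(40) = 2*sqrt(10)
Combine: (-4 - 12 + 2)·sqrt(10) = -14*sqrt(10)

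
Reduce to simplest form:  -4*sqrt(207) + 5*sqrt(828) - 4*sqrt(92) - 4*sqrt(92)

2*sqrt(23)

4*sqrt(207) = 12*sqrt(23); 5*sqrt(828) = 30*sqrt(23); 4*sqrt(92) = 8*sqrt(23); 4*sqrt(92) = 8*sqrt(23)
Combine: (-12 + 30 - 8 - 8)·sqrt(23) = 2*sqrt(23)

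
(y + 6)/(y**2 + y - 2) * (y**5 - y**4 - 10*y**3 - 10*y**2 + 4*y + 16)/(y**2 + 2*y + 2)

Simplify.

y**2 + 2*y - 24

Factor: y**2 + y - 2 = (y + 2)*(y - 1);  y**5 - y**4 - 10*y**3 - 10*y**2 + 4*y + 16 = (y**2 + 2*y + 2)*(y + 2)*(y - 4)*(y - 1)
Cancel the common factors (y**2 + 2*y + 2), (y - 1), (y + 2).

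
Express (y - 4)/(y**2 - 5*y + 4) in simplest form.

1/(y - 1)

Factor: y**2 - 5*y + 4 = (y - 1)*(y - 4)
Cancel the common factor (y - 4).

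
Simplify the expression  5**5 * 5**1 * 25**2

5**10

5**5 = 5**5; 5**1 = 5**1; 25**2 = 5**4
Combine exponents: 5**10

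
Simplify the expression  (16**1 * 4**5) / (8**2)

16**1 = 2**4; 4**5 = 2**10; 8**2 = 2**6
Combine exponents: 2**8

2**8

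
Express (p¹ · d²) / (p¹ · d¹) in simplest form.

d

Quotient: d¹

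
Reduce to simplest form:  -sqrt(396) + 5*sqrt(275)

sqrt(396) = 6*sqrt(11); 5*sqrt(275) = 25*sqrt(11)
Combine: (-6 + 25)·sqrt(11) = 19*sqrt(11)

19*sqrt(11)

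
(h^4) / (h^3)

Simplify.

Quotient: h^1

h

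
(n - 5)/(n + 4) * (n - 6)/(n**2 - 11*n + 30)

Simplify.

Factor: n**2 - 11*n + 30 = (n - 5)*(n - 6)
Cancel the common factors (n - 6), (n - 5).

1/(n + 4)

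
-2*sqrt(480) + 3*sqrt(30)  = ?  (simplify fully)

-5*sqrt(30)

2*sqrt(480) = 8*sqrt(30); 3*sqrt(30) = 3*sqrt(30)
Combine: (-8 + 3)·sqrt(30) = -5*sqrt(30)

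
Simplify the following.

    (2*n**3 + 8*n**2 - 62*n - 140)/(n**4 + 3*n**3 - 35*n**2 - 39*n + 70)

2/(n - 1)

Factor: 2*n**3 + 8*n**2 - 62*n - 140 = 2*(n + 7)*(n - 5)*(n + 2);  n**4 + 3*n**3 - 35*n**2 - 39*n + 70 = (n - 1)*(n + 7)*(n + 2)*(n - 5)
Cancel the common factors (n + 7), (n + 2), (n - 5).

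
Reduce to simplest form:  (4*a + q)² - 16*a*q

Expand the square and combine the 16*a*q term.

(4*a - q)²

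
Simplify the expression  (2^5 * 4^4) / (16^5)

2^(-7)

2^5 = 2^5; 4^4 = 2^8; 16^5 = 2^20
Combine exponents: 2^(-7)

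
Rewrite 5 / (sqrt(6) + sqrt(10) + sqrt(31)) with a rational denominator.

Group as (sqrt(6) + sqrt(31)) + sqrt(10); multiply by (sqrt(6) + sqrt(31)) - sqrt(10), then rationalise the remaining surd.

(-4*sqrt(465) - 15*sqrt(31) + 27*sqrt(10) + 35*sqrt(6))/3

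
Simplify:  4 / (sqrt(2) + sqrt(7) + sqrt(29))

(-12*sqrt(7) - 17*sqrt(2) + sqrt(406) + 10*sqrt(29))/43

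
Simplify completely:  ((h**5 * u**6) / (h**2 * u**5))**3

h**9*u**3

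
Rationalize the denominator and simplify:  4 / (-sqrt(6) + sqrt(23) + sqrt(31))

(-48*sqrt(6) - 2*sqrt(31) + 14*sqrt(23) + 2*sqrt(4278))/137

Group as (sqrt(23) + sqrt(31)) - sqrt(6); multiply by (sqrt(23) + sqrt(31)) + sqrt(6), then rationalise the remaining surd.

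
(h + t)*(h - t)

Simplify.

Difference of squares with P = h, Q = t.

h^2 - t^2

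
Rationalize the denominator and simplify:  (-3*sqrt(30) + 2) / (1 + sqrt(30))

(-92 + 5*sqrt(30))/29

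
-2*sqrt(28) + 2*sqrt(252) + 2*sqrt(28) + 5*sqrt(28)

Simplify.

22*sqrt(7)

2*sqrt(28) = 4*sqrt(7); 2*sqrt(252) = 12*sqrt(7); 2*sqrt(28) = 4*sqrt(7); 5*sqrt(28) = 10*sqrt(7)
Combine: (-4 + 12 + 4 + 10)·sqrt(7) = 22*sqrt(7)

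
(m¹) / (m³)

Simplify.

m^(-2)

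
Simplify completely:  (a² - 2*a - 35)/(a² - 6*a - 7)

Factor: a² - 2*a - 35 = (a + 5)·(a - 7);  a² - 6*a - 7 = (a - 7)·(a + 1)
Cancel the common factor (a - 7).

(a + 5)/(a + 1)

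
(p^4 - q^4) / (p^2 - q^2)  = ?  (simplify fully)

Factor p^4 - q^4 and cancel (p^2 - q^2).

p^2 + q^2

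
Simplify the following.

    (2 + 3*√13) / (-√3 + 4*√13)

(2*√3 + 3*√39 + 8*√13 + 156)/205

Multiply numerator and denominator by √3 + 4*√13.
Denominator becomes 205; numerator becomes 2*√3 + 3*√39 + 8*√13 + 156.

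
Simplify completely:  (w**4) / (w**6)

Quotient: (w**-2)

w**(-2)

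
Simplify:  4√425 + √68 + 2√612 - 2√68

30*√17

4√425 = 20*√17; √68 = 2*√17; 2√612 = 12*√17; 2√68 = 4*√17
Combine: (20 + 2 + 12 - 4)·√17 = 30*√17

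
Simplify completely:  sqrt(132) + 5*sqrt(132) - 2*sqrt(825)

2*sqrt(33)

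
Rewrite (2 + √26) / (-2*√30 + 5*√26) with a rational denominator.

Multiply numerator and denominator by 2*√30 + 5*√26.
Denominator becomes 530; numerator becomes 4*√30 + 10*√26 + 4*√195 + 130.

(2*√30 + 5*√26 + 2*√195 + 65)/265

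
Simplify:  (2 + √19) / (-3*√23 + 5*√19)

Multiply numerator and denominator by 3*√23 + 5*√19.
Denominator becomes 268; numerator becomes 6*√23 + 10*√19 + 3*√437 + 95.

(6*√23 + 10*√19 + 3*√437 + 95)/268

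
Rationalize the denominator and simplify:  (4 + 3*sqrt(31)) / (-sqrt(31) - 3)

(-81 + 5*sqrt(31))/22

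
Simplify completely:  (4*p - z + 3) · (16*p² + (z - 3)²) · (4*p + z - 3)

256*p⁴ - z⁴ + 12*z³ - 54*z² + 108*z - 81

Telescope via difference of squares: ((4*p)+(z - 3))((4*p)-(z - 3)) = 16*p² - z² + 6*z - 9, then repeat with the next factor.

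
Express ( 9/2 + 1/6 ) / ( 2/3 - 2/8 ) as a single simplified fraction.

Numerator: 9/2 + 1/6 = 14/3
Denominator: 2/3 - 2/8 = 5/12
Divide: (14/3) · (12/5) = 56/5

56/5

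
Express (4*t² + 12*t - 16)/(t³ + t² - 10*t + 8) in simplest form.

Factor: 4*t² + 12*t - 16 = 4·(t - 1)·(t + 4);  t³ + t² - 10*t + 8 = (t - 1)·(t + 4)·(t - 2)
Cancel the common factors (t - 1), (t + 4).

4/(t - 2)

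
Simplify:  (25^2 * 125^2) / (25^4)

5^2

25^2 = 5^4; 125^2 = 5^6; 25^4 = 5^8
Combine exponents: 5^2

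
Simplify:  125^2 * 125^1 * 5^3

125^2 = 5^6; 125^1 = 5^3; 5^3 = 5^3
Combine exponents: 5^12

5^12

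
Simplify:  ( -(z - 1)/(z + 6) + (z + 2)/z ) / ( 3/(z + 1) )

(3*z**2 + 7*z + 4)/(z**2 + 6*z)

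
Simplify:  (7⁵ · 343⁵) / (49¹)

7^18

7⁵ = 7^5; 343⁵ = 7^15; 49¹ = 7^2
Combine exponents: 7^18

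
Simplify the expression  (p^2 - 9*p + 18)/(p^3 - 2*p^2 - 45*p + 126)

Factor: p^2 - 9*p + 18 = (p - 3)*(p - 6);  p^3 - 2*p^2 - 45*p + 126 = (p - 3)*(p + 7)*(p - 6)
Cancel the common factors (p - 3), (p - 6).

1/(p + 7)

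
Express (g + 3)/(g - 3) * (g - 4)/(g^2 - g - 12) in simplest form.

Factor: g^2 - g - 12 = (g - 4)*(g + 3)
Cancel the common factors (g + 3), (g - 4).

1/(g - 3)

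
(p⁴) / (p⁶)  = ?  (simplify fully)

p^(-2)

Quotient: (p^-2)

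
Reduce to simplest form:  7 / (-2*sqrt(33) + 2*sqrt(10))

Multiply numerator and denominator by 2*sqrt(10) + 2*sqrt(33).
Denominator becomes -92; numerator becomes 14*sqrt(10) + 14*sqrt(33).

(-7*sqrt(33) - 7*sqrt(10))/46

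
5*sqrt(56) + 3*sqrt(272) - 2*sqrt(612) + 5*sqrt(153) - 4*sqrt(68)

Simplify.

5*sqrt(56) = 10*sqrt(14); 3*sqrt(272) = 12*sqrt(17); 2*sqrt(612) = 12*sqrt(17); 5*sqrt(153) = 15*sqrt(17); 4*sqrt(68) = 8*sqrt(17)

7*sqrt(17) + 10*sqrt(14)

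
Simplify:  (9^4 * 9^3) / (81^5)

3^(-6)

9^4 = 3^8; 9^3 = 3^6; 81^5 = 3^20
Combine exponents: 3^(-6)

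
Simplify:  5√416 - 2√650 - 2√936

-2*√26

5√416 = 20*√26; 2√650 = 10*√26; 2√936 = 12*√26
Combine: (20 - 10 - 12)·√26 = -2*√26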